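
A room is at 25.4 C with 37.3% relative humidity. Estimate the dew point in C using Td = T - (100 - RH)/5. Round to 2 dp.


Td = 25.4 - (100-37.3)/5 = 12.86 C

12.86 C


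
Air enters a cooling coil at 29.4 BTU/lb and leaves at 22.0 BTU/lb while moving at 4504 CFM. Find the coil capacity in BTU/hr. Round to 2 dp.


Q = 4.5 * 4504 * (29.4 - 22.0) = 149983.20 BTU/hr

149983.20 BTU/hr


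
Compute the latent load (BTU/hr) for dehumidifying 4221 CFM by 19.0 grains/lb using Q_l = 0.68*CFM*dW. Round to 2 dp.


Q = 0.68 * 4221 * 19.0 = 54535.32 BTU/hr

54535.32 BTU/hr


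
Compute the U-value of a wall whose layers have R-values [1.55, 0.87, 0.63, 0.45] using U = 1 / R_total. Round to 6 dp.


R_total = 1.55 + 0.87 + 0.63 + 0.45 = 3.50
U = 1/3.50 = 0.285714

0.285714


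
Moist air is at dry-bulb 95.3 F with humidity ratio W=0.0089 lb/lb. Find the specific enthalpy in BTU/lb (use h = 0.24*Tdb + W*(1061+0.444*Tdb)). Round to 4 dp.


h = 0.24*95.3 + 0.0089*(1061+0.444*95.3) = 32.6915 BTU/lb

32.6915 BTU/lb


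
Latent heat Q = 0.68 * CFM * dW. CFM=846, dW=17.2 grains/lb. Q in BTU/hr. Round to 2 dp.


Q = 0.68 * 846 * 17.2 = 9894.82 BTU/hr

9894.82 BTU/hr


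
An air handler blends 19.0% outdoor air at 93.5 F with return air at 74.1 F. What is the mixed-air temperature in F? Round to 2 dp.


T_mix = 74.1 + (19.0/100)*(93.5-74.1) = 77.79 F

77.79 F


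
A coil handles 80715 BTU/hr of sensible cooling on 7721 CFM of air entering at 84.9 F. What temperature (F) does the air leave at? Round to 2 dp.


dT = 80715/(1.08*7721) = 9.6796
T_leave = 84.9 - 9.6796 = 75.22 F

75.22 F


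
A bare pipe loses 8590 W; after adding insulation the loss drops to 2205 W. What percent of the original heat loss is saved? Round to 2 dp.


Savings = ((8590-2205)/8590)*100 = 74.33 %

74.33 %


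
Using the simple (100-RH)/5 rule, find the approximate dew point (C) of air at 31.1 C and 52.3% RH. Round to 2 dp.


Td = 31.1 - (100-52.3)/5 = 21.56 C

21.56 C


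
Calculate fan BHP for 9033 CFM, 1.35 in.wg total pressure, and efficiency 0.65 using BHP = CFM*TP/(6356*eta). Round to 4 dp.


BHP = 9033 * 1.35 / (6356 * 0.65) = 2.9517 hp

2.9517 hp


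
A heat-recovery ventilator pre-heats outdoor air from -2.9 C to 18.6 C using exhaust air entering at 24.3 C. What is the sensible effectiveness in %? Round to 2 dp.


eff = (18.6-(-2.9))/(24.3-(-2.9))*100 = 79.04 %

79.04 %


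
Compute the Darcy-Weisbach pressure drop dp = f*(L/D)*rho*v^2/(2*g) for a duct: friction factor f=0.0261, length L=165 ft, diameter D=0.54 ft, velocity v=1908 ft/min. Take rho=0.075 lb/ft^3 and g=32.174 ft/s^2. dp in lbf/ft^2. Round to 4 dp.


v_fps = 1908/60 = 31.8 ft/s
dp = 0.0261*(165/0.54)*0.075*31.8^2/(2*32.174) = 9.3996 lbf/ft^2

9.3996 lbf/ft^2


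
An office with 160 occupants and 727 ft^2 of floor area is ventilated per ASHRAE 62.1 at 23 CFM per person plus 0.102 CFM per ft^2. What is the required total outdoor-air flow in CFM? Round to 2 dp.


Total = 160*23 + 727*0.102 = 3754.15 CFM

3754.15 CFM


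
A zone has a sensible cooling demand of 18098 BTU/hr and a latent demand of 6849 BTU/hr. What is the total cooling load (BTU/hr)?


Qt = 18098 + 6849 = 24947 BTU/hr

24947 BTU/hr


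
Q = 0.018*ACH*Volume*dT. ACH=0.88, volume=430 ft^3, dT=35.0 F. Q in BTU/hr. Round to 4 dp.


Q = 0.018 * 0.88 * 430 * 35.0 = 238.3920 BTU/hr

238.3920 BTU/hr


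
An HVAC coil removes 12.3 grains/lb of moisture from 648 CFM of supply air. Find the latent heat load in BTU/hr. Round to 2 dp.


Q = 0.68 * 648 * 12.3 = 5419.87 BTU/hr

5419.87 BTU/hr


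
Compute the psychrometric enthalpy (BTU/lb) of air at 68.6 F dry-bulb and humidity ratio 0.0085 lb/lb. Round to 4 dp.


h = 0.24*68.6 + 0.0085*(1061+0.444*68.6) = 25.7414 BTU/lb

25.7414 BTU/lb


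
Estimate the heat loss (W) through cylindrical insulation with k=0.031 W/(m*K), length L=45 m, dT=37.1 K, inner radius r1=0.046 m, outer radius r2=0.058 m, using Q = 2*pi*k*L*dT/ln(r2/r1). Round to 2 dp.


Q = 2*pi*0.031*45*37.1/ln(0.058/0.046) = 1402.85 W

1402.85 W


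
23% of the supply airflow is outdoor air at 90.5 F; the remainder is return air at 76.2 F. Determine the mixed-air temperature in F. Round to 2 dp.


T_mix = 0.23*90.5 + 0.77*76.2 = 79.49 F

79.49 F


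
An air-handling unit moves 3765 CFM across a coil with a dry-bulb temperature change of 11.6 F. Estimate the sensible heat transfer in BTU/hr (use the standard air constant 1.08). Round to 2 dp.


Q = 1.08 * 3765 * 11.6 = 47167.92 BTU/hr

47167.92 BTU/hr


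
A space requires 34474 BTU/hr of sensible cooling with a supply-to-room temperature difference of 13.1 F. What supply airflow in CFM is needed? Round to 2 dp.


CFM = 34474 / (1.08 * 13.1) = 2436.67

2436.67 CFM


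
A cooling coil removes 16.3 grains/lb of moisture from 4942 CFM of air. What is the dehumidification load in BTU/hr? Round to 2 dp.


Q = 0.68 * 4942 * 16.3 = 54777.13 BTU/hr

54777.13 BTU/hr


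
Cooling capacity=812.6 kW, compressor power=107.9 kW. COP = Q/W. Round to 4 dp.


COP = 812.6 / 107.9 = 7.5310

7.5310


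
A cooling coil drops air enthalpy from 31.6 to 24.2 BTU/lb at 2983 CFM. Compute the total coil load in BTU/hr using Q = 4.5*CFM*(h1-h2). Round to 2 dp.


Q = 4.5 * 2983 * (31.6 - 24.2) = 99333.90 BTU/hr

99333.90 BTU/hr


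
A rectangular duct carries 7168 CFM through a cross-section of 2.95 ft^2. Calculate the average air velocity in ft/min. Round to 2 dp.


V = 7168 / 2.95 = 2429.83 ft/min

2429.83 ft/min


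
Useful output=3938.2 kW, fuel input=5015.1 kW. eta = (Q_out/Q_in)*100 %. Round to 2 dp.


eta = (3938.2/5015.1)*100 = 78.53 %

78.53 %


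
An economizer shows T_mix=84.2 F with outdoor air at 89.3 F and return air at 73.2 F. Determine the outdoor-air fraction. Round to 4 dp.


frac = (84.2 - 73.2) / (89.3 - 73.2) = 0.6832

0.6832


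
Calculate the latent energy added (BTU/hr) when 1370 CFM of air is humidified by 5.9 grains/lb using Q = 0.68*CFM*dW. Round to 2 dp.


Q = 0.68 * 1370 * 5.9 = 5496.44 BTU/hr

5496.44 BTU/hr


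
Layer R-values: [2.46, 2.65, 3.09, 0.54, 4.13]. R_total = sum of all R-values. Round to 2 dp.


R_total = 2.46 + 2.65 + 3.09 + 0.54 + 4.13 = 12.87

12.87


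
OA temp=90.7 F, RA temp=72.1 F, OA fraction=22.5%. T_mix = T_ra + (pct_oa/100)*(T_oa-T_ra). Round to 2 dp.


T_mix = 72.1 + (22.5/100)*(90.7-72.1) = 76.29 F

76.29 F


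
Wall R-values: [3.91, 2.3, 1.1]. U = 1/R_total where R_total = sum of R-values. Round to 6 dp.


R_total = 3.91 + 2.3 + 1.1 = 7.31
U = 1/7.31 = 0.136799

0.136799


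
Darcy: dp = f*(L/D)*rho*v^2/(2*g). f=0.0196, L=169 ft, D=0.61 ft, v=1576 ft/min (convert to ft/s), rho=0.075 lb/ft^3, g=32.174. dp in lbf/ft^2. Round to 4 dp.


v_fps = 1576/60 = 26.2667 ft/s
dp = 0.0196*(169/0.61)*0.075*26.2667^2/(2*32.174) = 4.3667 lbf/ft^2

4.3667 lbf/ft^2


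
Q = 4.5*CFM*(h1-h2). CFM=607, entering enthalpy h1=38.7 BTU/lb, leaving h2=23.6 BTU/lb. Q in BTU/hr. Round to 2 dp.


Q = 4.5 * 607 * (38.7 - 23.6) = 41245.65 BTU/hr

41245.65 BTU/hr


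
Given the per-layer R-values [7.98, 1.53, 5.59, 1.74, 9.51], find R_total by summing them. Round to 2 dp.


R_total = 7.98 + 1.53 + 5.59 + 1.74 + 9.51 = 26.35

26.35


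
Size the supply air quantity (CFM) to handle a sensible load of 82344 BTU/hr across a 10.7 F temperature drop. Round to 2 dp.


CFM = 82344 / (1.08 * 10.7) = 7125.65

7125.65 CFM


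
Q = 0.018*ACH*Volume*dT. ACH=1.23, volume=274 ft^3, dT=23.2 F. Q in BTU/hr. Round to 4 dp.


Q = 0.018 * 1.23 * 274 * 23.2 = 140.7396 BTU/hr

140.7396 BTU/hr


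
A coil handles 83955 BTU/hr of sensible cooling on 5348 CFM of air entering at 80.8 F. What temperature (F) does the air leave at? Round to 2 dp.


dT = 83955/(1.08*5348) = 14.5355
T_leave = 80.8 - 14.5355 = 66.26 F

66.26 F


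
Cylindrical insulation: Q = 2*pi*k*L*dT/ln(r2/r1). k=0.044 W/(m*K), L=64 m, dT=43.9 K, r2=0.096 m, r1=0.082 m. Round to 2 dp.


Q = 2*pi*0.044*64*43.9/ln(0.096/0.082) = 4927.66 W

4927.66 W


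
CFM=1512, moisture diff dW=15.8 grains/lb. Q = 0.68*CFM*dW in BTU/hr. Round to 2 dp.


Q = 0.68 * 1512 * 15.8 = 16244.93 BTU/hr

16244.93 BTU/hr


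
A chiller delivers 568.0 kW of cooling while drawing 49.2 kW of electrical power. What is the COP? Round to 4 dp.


COP = 568.0 / 49.2 = 11.5447

11.5447


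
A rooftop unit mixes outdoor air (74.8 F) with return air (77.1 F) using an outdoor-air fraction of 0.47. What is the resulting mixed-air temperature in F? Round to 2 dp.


T_mix = 0.47*74.8 + 0.53*77.1 = 76.02 F

76.02 F


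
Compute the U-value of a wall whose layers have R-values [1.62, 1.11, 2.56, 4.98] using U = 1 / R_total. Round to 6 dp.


R_total = 1.62 + 1.11 + 2.56 + 4.98 = 10.27
U = 1/10.27 = 0.097371

0.097371


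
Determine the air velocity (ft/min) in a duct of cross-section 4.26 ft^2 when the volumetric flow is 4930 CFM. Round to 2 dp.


V = 4930 / 4.26 = 1157.28 ft/min

1157.28 ft/min


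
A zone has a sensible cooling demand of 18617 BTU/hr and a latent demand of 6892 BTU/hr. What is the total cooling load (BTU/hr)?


Qt = 18617 + 6892 = 25509 BTU/hr

25509 BTU/hr


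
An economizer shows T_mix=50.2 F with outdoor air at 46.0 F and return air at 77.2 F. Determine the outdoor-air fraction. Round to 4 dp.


frac = (50.2 - 77.2) / (46.0 - 77.2) = 0.8654

0.8654


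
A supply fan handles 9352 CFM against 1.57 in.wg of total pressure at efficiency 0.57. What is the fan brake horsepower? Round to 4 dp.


BHP = 9352 * 1.57 / (6356 * 0.57) = 4.0527 hp

4.0527 hp


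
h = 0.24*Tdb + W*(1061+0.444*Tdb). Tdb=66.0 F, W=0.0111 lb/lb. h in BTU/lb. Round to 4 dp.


h = 0.24*66.0 + 0.0111*(1061+0.444*66.0) = 27.9424 BTU/lb

27.9424 BTU/lb


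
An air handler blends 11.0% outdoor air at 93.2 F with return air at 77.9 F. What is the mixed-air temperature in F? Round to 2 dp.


T_mix = 77.9 + (11.0/100)*(93.2-77.9) = 79.58 F

79.58 F


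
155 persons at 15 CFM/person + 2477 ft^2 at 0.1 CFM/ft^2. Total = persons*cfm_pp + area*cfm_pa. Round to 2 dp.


Total = 155*15 + 2477*0.1 = 2572.70 CFM

2572.70 CFM


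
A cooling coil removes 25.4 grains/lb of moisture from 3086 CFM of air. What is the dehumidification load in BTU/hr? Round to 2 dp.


Q = 0.68 * 3086 * 25.4 = 53301.39 BTU/hr

53301.39 BTU/hr


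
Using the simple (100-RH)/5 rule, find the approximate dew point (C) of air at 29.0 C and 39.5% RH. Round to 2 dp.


Td = 29.0 - (100-39.5)/5 = 16.90 C

16.90 C


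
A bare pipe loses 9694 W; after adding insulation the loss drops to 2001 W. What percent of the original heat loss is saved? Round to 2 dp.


Savings = ((9694-2001)/9694)*100 = 79.36 %

79.36 %


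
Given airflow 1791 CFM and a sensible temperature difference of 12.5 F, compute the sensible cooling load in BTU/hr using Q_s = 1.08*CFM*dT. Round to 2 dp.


Q = 1.08 * 1791 * 12.5 = 24178.50 BTU/hr

24178.50 BTU/hr


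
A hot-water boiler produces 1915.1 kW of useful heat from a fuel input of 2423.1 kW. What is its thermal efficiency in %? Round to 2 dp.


eta = (1915.1/2423.1)*100 = 79.04 %

79.04 %


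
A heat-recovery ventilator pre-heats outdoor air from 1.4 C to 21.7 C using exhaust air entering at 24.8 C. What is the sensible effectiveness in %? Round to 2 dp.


eff = (21.7-1.4)/(24.8-1.4)*100 = 86.75 %

86.75 %


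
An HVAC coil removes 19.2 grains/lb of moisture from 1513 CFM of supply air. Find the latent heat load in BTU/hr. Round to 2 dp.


Q = 0.68 * 1513 * 19.2 = 19753.73 BTU/hr

19753.73 BTU/hr


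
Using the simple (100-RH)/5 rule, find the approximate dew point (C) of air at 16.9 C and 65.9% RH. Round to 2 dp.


Td = 16.9 - (100-65.9)/5 = 10.08 C

10.08 C


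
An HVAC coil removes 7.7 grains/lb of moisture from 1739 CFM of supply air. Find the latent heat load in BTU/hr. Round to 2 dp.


Q = 0.68 * 1739 * 7.7 = 9105.40 BTU/hr

9105.40 BTU/hr


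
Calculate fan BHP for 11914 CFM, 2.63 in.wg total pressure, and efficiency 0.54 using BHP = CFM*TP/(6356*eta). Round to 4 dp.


BHP = 11914 * 2.63 / (6356 * 0.54) = 9.1293 hp

9.1293 hp


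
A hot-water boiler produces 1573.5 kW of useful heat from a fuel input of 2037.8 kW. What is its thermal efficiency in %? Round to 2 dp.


eta = (1573.5/2037.8)*100 = 77.22 %

77.22 %


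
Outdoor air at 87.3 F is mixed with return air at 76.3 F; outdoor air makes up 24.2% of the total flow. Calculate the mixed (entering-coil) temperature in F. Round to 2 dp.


T_mix = 76.3 + (24.2/100)*(87.3-76.3) = 78.96 F

78.96 F


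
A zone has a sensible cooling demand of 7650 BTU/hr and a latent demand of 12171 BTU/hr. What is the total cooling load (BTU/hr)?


Qt = 7650 + 12171 = 19821 BTU/hr

19821 BTU/hr


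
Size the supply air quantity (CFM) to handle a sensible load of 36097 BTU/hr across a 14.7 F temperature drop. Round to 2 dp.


CFM = 36097 / (1.08 * 14.7) = 2273.68

2273.68 CFM


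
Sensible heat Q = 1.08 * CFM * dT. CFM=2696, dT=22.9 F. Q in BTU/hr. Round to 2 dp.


Q = 1.08 * 2696 * 22.9 = 66677.47 BTU/hr

66677.47 BTU/hr


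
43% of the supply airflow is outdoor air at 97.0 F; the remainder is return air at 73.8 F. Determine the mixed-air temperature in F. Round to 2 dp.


T_mix = 0.43*97.0 + 0.57*73.8 = 83.78 F

83.78 F


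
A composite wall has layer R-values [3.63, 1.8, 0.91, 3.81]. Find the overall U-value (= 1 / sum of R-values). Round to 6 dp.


R_total = 3.63 + 1.8 + 0.91 + 3.81 = 10.15
U = 1/10.15 = 0.098522

0.098522


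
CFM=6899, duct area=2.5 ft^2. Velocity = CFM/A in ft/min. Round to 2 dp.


V = 6899 / 2.5 = 2759.60 ft/min

2759.60 ft/min


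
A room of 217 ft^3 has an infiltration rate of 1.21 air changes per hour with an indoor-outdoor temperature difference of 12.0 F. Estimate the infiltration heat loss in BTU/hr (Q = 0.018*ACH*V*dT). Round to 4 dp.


Q = 0.018 * 1.21 * 217 * 12.0 = 56.7151 BTU/hr

56.7151 BTU/hr


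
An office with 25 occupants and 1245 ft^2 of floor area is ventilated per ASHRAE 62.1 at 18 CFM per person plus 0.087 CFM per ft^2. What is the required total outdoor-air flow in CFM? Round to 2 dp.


Total = 25*18 + 1245*0.087 = 558.32 CFM

558.32 CFM


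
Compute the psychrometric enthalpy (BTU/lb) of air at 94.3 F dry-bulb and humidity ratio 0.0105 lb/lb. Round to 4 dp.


h = 0.24*94.3 + 0.0105*(1061+0.444*94.3) = 34.2121 BTU/lb

34.2121 BTU/lb


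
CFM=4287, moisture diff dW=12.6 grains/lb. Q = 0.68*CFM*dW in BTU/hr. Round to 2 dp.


Q = 0.68 * 4287 * 12.6 = 36731.02 BTU/hr

36731.02 BTU/hr


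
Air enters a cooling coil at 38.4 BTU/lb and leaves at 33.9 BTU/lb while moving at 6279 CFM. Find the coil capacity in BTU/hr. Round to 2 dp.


Q = 4.5 * 6279 * (38.4 - 33.9) = 127149.75 BTU/hr

127149.75 BTU/hr


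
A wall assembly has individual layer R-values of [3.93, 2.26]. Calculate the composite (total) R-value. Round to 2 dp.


R_total = 3.93 + 2.26 = 6.19

6.19


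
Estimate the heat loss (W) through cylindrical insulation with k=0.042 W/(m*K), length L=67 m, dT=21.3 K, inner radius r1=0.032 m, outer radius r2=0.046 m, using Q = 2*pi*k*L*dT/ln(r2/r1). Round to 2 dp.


Q = 2*pi*0.042*67*21.3/ln(0.046/0.032) = 1037.74 W

1037.74 W


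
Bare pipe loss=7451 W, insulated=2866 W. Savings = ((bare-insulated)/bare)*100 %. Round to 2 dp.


Savings = ((7451-2866)/7451)*100 = 61.54 %

61.54 %


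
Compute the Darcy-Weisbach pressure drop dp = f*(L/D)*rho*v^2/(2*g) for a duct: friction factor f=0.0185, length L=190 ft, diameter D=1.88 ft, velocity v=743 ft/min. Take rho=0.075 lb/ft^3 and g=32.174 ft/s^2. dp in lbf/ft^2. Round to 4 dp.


v_fps = 743/60 = 12.3833 ft/s
dp = 0.0185*(190/1.88)*0.075*12.3833^2/(2*32.174) = 0.3342 lbf/ft^2

0.3342 lbf/ft^2


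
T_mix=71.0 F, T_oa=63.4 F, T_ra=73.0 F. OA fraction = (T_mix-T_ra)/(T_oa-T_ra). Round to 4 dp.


frac = (71.0 - 73.0) / (63.4 - 73.0) = 0.2083

0.2083


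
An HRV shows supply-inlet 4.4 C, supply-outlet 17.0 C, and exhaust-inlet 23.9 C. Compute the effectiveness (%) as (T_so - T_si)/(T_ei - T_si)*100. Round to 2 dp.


eff = (17.0-4.4)/(23.9-4.4)*100 = 64.62 %

64.62 %


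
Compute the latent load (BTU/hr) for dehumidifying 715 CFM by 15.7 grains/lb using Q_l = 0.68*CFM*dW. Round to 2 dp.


Q = 0.68 * 715 * 15.7 = 7633.34 BTU/hr

7633.34 BTU/hr


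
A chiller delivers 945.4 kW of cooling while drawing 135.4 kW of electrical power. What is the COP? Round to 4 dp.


COP = 945.4 / 135.4 = 6.9823

6.9823


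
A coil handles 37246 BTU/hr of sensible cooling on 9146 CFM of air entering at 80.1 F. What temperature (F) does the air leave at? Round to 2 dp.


dT = 37246/(1.08*9146) = 3.7707
T_leave = 80.1 - 3.7707 = 76.33 F

76.33 F


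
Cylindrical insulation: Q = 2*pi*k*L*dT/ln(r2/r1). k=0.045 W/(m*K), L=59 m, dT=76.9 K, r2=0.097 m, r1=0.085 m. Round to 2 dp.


Q = 2*pi*0.045*59*76.9/ln(0.097/0.085) = 9714.05 W

9714.05 W


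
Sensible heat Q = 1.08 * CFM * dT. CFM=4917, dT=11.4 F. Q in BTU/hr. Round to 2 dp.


Q = 1.08 * 4917 * 11.4 = 60538.10 BTU/hr

60538.10 BTU/hr


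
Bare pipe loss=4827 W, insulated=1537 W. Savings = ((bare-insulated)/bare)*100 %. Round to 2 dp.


Savings = ((4827-1537)/4827)*100 = 68.16 %

68.16 %


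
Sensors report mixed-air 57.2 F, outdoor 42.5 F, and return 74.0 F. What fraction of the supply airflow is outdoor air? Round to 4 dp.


frac = (57.2 - 74.0) / (42.5 - 74.0) = 0.5333

0.5333


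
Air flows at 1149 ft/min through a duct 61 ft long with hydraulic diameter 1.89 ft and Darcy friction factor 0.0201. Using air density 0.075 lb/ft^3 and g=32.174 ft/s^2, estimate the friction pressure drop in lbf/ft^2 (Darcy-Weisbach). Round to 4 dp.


v_fps = 1149/60 = 19.15 ft/s
dp = 0.0201*(61/1.89)*0.075*19.15^2/(2*32.174) = 0.2773 lbf/ft^2

0.2773 lbf/ft^2


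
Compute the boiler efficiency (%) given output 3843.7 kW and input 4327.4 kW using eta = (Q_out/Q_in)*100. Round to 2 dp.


eta = (3843.7/4327.4)*100 = 88.82 %

88.82 %


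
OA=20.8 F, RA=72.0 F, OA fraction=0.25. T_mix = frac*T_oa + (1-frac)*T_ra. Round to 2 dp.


T_mix = 0.25*20.8 + 0.75*72.0 = 59.20 F

59.20 F


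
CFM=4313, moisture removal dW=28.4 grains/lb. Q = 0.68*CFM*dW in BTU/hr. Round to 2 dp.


Q = 0.68 * 4313 * 28.4 = 83292.66 BTU/hr

83292.66 BTU/hr


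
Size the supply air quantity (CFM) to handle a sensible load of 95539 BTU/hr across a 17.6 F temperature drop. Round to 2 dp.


CFM = 95539 / (1.08 * 17.6) = 5026.25

5026.25 CFM


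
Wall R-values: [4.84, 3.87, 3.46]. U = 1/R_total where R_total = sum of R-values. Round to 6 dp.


R_total = 4.84 + 3.87 + 3.46 = 12.17
U = 1/12.17 = 0.082169

0.082169


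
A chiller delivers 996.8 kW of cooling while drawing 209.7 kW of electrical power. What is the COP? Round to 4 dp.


COP = 996.8 / 209.7 = 4.7535

4.7535


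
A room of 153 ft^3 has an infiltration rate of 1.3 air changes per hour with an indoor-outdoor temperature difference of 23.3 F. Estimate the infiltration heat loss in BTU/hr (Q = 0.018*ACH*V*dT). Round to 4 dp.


Q = 0.018 * 1.3 * 153 * 23.3 = 83.4187 BTU/hr

83.4187 BTU/hr


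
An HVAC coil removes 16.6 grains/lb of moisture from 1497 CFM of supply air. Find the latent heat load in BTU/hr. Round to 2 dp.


Q = 0.68 * 1497 * 16.6 = 16898.14 BTU/hr

16898.14 BTU/hr


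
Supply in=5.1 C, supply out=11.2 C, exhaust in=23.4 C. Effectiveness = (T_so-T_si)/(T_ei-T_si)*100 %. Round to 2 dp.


eff = (11.2-5.1)/(23.4-5.1)*100 = 33.33 %

33.33 %


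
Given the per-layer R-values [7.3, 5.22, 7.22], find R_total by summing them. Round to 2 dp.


R_total = 7.3 + 5.22 + 7.22 = 19.74

19.74


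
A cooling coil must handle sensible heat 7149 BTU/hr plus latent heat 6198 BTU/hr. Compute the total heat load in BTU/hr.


Qt = 7149 + 6198 = 13347 BTU/hr

13347 BTU/hr


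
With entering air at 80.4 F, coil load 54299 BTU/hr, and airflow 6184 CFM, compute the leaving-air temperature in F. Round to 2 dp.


dT = 54299/(1.08*6184) = 8.1302
T_leave = 80.4 - 8.1302 = 72.27 F

72.27 F


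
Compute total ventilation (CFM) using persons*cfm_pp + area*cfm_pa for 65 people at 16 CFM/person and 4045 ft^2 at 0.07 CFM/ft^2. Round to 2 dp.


Total = 65*16 + 4045*0.07 = 1323.15 CFM

1323.15 CFM


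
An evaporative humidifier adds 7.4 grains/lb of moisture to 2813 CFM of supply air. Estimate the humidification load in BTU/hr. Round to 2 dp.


Q = 0.68 * 2813 * 7.4 = 14155.02 BTU/hr

14155.02 BTU/hr


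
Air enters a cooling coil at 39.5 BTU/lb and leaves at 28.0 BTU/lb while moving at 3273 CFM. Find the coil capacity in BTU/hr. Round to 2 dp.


Q = 4.5 * 3273 * (39.5 - 28.0) = 169377.75 BTU/hr

169377.75 BTU/hr


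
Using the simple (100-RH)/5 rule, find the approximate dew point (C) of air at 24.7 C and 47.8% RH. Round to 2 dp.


Td = 24.7 - (100-47.8)/5 = 14.26 C

14.26 C


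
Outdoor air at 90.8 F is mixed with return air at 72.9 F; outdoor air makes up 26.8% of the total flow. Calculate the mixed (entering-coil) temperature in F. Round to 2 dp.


T_mix = 72.9 + (26.8/100)*(90.8-72.9) = 77.70 F

77.70 F


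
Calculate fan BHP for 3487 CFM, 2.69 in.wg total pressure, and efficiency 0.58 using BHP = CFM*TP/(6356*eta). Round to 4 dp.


BHP = 3487 * 2.69 / (6356 * 0.58) = 2.5444 hp

2.5444 hp


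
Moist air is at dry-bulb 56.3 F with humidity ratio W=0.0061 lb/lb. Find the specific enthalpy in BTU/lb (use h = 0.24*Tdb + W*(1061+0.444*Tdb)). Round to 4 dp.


h = 0.24*56.3 + 0.0061*(1061+0.444*56.3) = 20.1366 BTU/lb

20.1366 BTU/lb


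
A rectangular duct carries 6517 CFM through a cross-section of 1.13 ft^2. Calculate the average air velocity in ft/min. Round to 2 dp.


V = 6517 / 1.13 = 5767.26 ft/min

5767.26 ft/min


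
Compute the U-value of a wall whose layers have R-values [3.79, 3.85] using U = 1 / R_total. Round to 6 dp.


R_total = 3.79 + 3.85 = 7.64
U = 1/7.64 = 0.130890

0.130890


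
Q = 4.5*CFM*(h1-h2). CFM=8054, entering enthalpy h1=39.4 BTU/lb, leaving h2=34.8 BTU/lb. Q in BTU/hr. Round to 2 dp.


Q = 4.5 * 8054 * (39.4 - 34.8) = 166717.80 BTU/hr

166717.80 BTU/hr


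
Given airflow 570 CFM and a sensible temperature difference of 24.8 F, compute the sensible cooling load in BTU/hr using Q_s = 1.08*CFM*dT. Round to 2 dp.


Q = 1.08 * 570 * 24.8 = 15266.88 BTU/hr

15266.88 BTU/hr


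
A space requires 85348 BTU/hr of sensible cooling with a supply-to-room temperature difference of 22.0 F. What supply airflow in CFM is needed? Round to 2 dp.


CFM = 85348 / (1.08 * 22.0) = 3592.09

3592.09 CFM


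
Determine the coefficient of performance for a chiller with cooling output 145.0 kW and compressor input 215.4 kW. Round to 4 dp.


COP = 145.0 / 215.4 = 0.6732

0.6732


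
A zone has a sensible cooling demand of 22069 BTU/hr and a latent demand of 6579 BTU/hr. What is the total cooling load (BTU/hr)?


Qt = 22069 + 6579 = 28648 BTU/hr

28648 BTU/hr


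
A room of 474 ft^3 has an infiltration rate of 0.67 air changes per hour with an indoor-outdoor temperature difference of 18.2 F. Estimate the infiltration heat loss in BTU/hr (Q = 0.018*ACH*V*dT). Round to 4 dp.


Q = 0.018 * 0.67 * 474 * 18.2 = 104.0392 BTU/hr

104.0392 BTU/hr


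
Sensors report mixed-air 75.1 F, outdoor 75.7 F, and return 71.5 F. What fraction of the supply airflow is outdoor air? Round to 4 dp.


frac = (75.1 - 71.5) / (75.7 - 71.5) = 0.8571

0.8571


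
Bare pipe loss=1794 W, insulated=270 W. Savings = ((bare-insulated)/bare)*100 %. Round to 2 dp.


Savings = ((1794-270)/1794)*100 = 84.95 %

84.95 %


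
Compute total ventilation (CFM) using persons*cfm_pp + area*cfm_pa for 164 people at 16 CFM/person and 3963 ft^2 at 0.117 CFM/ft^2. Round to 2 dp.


Total = 164*16 + 3963*0.117 = 3087.67 CFM

3087.67 CFM


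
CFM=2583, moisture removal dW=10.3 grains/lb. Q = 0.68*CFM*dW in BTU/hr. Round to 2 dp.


Q = 0.68 * 2583 * 10.3 = 18091.33 BTU/hr

18091.33 BTU/hr


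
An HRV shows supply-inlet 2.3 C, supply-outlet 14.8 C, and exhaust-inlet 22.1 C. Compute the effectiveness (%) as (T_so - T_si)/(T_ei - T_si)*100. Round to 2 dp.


eff = (14.8-2.3)/(22.1-2.3)*100 = 63.13 %

63.13 %


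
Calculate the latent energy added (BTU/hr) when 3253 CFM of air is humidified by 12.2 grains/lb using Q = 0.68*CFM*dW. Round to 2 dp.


Q = 0.68 * 3253 * 12.2 = 26986.89 BTU/hr

26986.89 BTU/hr


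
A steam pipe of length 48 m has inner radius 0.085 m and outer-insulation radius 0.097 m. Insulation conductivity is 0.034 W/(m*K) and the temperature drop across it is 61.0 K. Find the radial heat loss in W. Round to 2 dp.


Q = 2*pi*0.034*48*61.0/ln(0.097/0.085) = 4736.52 W

4736.52 W


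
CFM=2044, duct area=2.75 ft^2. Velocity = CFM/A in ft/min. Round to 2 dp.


V = 2044 / 2.75 = 743.27 ft/min

743.27 ft/min


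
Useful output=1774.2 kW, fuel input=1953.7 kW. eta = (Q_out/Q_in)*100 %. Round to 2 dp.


eta = (1774.2/1953.7)*100 = 90.81 %

90.81 %


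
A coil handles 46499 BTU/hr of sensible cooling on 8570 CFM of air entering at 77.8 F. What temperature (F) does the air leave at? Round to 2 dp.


dT = 46499/(1.08*8570) = 5.0239
T_leave = 77.8 - 5.0239 = 72.78 F

72.78 F


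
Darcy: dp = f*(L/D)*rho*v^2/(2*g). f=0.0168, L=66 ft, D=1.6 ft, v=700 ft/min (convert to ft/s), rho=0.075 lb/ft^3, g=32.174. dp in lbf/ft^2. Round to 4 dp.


v_fps = 700/60 = 11.6667 ft/s
dp = 0.0168*(66/1.6)*0.075*11.6667^2/(2*32.174) = 0.1099 lbf/ft^2

0.1099 lbf/ft^2


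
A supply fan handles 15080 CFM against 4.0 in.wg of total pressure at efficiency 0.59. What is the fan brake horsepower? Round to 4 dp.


BHP = 15080 * 4.0 / (6356 * 0.59) = 16.0852 hp

16.0852 hp


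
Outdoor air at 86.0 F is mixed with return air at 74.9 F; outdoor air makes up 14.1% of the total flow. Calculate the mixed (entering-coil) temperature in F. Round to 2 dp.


T_mix = 74.9 + (14.1/100)*(86.0-74.9) = 76.47 F

76.47 F


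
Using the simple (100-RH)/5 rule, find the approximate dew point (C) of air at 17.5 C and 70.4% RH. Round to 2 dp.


Td = 17.5 - (100-70.4)/5 = 11.58 C

11.58 C


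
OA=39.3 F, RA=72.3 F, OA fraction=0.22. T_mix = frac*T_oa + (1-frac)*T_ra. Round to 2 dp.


T_mix = 0.22*39.3 + 0.78*72.3 = 65.04 F

65.04 F


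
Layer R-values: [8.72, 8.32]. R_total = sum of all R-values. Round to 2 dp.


R_total = 8.72 + 8.32 = 17.04

17.04


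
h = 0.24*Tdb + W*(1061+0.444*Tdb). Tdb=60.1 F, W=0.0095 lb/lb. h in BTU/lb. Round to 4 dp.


h = 0.24*60.1 + 0.0095*(1061+0.444*60.1) = 24.7570 BTU/lb

24.7570 BTU/lb


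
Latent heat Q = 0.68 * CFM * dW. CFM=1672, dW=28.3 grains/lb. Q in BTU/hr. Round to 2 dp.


Q = 0.68 * 1672 * 28.3 = 32175.97 BTU/hr

32175.97 BTU/hr


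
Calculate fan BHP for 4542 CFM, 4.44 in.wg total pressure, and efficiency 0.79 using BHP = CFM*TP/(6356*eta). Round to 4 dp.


BHP = 4542 * 4.44 / (6356 * 0.79) = 4.0162 hp

4.0162 hp


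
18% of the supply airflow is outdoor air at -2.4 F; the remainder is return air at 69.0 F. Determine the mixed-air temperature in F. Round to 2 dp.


T_mix = 0.18*(-2.4) + 0.82*69.0 = 56.15 F

56.15 F


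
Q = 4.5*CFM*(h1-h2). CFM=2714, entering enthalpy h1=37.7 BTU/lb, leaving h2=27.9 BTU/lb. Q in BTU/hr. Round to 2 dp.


Q = 4.5 * 2714 * (37.7 - 27.9) = 119687.40 BTU/hr

119687.40 BTU/hr


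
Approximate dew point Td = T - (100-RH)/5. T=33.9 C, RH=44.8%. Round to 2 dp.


Td = 33.9 - (100-44.8)/5 = 22.86 C

22.86 C


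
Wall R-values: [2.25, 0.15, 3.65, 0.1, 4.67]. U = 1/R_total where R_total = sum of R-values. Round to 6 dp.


R_total = 2.25 + 0.15 + 3.65 + 0.1 + 4.67 = 10.82
U = 1/10.82 = 0.092421

0.092421


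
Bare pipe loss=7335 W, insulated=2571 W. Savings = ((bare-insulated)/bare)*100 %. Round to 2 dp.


Savings = ((7335-2571)/7335)*100 = 64.95 %

64.95 %


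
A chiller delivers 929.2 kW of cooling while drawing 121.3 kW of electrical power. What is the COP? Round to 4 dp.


COP = 929.2 / 121.3 = 7.6603

7.6603


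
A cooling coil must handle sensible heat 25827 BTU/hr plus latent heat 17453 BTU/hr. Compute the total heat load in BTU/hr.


Qt = 25827 + 17453 = 43280 BTU/hr

43280 BTU/hr


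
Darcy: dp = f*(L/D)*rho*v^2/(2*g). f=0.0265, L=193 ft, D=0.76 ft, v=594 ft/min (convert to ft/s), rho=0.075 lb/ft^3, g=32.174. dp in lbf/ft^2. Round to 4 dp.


v_fps = 594/60 = 9.9 ft/s
dp = 0.0265*(193/0.76)*0.075*9.9^2/(2*32.174) = 0.7688 lbf/ft^2

0.7688 lbf/ft^2


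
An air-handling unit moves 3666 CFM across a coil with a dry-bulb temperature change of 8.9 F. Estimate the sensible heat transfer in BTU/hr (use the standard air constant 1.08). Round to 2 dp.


Q = 1.08 * 3666 * 8.9 = 35237.59 BTU/hr

35237.59 BTU/hr


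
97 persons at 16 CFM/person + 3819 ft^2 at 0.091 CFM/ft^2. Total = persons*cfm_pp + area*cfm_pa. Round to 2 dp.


Total = 97*16 + 3819*0.091 = 1899.53 CFM

1899.53 CFM


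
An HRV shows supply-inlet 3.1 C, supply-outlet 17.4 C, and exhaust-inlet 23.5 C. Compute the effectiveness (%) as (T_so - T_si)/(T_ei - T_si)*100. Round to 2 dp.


eff = (17.4-3.1)/(23.5-3.1)*100 = 70.10 %

70.10 %


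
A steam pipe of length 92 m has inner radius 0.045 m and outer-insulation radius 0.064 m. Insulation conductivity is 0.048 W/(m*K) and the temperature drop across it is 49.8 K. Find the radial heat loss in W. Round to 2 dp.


Q = 2*pi*0.048*92*49.8/ln(0.064/0.045) = 3923.05 W

3923.05 W


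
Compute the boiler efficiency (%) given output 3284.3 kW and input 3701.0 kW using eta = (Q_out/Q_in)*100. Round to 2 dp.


eta = (3284.3/3701.0)*100 = 88.74 %

88.74 %


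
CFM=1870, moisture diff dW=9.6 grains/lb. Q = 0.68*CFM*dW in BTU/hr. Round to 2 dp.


Q = 0.68 * 1870 * 9.6 = 12207.36 BTU/hr

12207.36 BTU/hr


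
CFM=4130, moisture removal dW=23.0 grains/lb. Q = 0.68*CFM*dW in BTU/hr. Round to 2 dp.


Q = 0.68 * 4130 * 23.0 = 64593.20 BTU/hr

64593.20 BTU/hr


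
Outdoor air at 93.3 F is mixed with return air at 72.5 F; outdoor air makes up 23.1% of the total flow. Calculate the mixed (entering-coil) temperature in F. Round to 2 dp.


T_mix = 72.5 + (23.1/100)*(93.3-72.5) = 77.30 F

77.30 F


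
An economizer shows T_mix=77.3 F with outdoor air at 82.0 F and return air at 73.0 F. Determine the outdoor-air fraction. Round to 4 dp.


frac = (77.3 - 73.0) / (82.0 - 73.0) = 0.4778

0.4778


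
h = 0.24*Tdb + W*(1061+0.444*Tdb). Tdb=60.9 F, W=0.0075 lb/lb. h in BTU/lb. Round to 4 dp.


h = 0.24*60.9 + 0.0075*(1061+0.444*60.9) = 22.7763 BTU/lb

22.7763 BTU/lb


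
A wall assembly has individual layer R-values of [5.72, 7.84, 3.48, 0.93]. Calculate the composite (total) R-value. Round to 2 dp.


R_total = 5.72 + 7.84 + 3.48 + 0.93 = 17.97

17.97


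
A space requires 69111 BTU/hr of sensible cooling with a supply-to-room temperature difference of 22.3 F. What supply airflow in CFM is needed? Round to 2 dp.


CFM = 69111 / (1.08 * 22.3) = 2869.58

2869.58 CFM


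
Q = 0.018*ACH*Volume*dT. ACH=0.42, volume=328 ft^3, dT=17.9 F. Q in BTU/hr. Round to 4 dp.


Q = 0.018 * 0.42 * 328 * 17.9 = 44.3863 BTU/hr

44.3863 BTU/hr


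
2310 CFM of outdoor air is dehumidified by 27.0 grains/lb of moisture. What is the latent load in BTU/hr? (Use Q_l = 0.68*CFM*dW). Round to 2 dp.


Q = 0.68 * 2310 * 27.0 = 42411.60 BTU/hr

42411.60 BTU/hr


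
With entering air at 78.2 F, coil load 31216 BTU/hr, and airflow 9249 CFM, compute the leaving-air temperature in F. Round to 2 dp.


dT = 31216/(1.08*9249) = 3.1251
T_leave = 78.2 - 3.1251 = 75.07 F

75.07 F


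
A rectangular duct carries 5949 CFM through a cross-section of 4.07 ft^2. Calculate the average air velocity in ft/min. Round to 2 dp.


V = 5949 / 4.07 = 1461.67 ft/min

1461.67 ft/min


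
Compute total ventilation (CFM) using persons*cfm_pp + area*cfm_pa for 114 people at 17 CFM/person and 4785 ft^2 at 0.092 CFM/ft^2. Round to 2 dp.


Total = 114*17 + 4785*0.092 = 2378.22 CFM

2378.22 CFM


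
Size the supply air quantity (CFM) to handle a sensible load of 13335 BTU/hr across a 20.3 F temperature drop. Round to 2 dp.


CFM = 13335 / (1.08 * 20.3) = 608.24

608.24 CFM


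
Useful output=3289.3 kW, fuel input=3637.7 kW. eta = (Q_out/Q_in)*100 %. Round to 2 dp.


eta = (3289.3/3637.7)*100 = 90.42 %

90.42 %


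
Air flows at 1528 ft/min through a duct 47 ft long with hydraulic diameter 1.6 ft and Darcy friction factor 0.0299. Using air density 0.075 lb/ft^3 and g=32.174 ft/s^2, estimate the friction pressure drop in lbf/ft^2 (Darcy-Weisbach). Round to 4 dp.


v_fps = 1528/60 = 25.4667 ft/s
dp = 0.0299*(47/1.6)*0.075*25.4667^2/(2*32.174) = 0.6639 lbf/ft^2

0.6639 lbf/ft^2


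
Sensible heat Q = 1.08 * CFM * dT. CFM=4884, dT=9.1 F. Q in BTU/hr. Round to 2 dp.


Q = 1.08 * 4884 * 9.1 = 47999.95 BTU/hr

47999.95 BTU/hr


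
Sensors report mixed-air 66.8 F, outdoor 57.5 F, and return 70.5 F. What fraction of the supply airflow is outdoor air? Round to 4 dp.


frac = (66.8 - 70.5) / (57.5 - 70.5) = 0.2846

0.2846


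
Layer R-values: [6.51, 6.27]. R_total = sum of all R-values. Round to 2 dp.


R_total = 6.51 + 6.27 = 12.78

12.78


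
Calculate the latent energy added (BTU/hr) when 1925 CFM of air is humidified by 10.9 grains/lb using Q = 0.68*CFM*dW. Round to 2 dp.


Q = 0.68 * 1925 * 10.9 = 14268.10 BTU/hr

14268.10 BTU/hr


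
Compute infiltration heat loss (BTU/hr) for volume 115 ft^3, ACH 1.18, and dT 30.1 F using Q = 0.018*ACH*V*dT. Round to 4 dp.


Q = 0.018 * 1.18 * 115 * 30.1 = 73.5223 BTU/hr

73.5223 BTU/hr


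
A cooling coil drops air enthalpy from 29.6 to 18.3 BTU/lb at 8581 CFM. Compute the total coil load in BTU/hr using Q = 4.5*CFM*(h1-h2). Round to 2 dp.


Q = 4.5 * 8581 * (29.6 - 18.3) = 436343.85 BTU/hr

436343.85 BTU/hr


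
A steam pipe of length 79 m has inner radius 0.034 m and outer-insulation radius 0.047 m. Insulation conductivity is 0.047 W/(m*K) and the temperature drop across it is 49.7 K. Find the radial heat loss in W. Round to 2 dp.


Q = 2*pi*0.047*79*49.7/ln(0.047/0.034) = 3580.98 W

3580.98 W


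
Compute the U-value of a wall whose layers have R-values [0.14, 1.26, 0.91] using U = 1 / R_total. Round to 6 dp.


R_total = 0.14 + 1.26 + 0.91 = 2.31
U = 1/2.31 = 0.432900

0.432900


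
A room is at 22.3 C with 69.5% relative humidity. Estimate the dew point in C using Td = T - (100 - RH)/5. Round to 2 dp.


Td = 22.3 - (100-69.5)/5 = 16.20 C

16.20 C


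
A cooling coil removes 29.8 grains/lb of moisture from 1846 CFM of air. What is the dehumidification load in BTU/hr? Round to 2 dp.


Q = 0.68 * 1846 * 29.8 = 37407.34 BTU/hr

37407.34 BTU/hr


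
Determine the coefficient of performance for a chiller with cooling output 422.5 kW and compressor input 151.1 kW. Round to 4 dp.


COP = 422.5 / 151.1 = 2.7962

2.7962


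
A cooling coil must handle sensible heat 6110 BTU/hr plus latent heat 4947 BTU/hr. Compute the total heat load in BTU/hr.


Qt = 6110 + 4947 = 11057 BTU/hr

11057 BTU/hr


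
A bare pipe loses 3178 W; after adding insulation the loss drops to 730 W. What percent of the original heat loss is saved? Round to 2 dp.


Savings = ((3178-730)/3178)*100 = 77.03 %

77.03 %


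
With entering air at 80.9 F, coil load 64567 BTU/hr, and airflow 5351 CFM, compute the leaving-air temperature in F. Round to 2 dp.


dT = 64567/(1.08*5351) = 11.1725
T_leave = 80.9 - 11.1725 = 69.73 F

69.73 F


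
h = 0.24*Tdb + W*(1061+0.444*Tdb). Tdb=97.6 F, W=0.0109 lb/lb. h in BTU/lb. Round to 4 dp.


h = 0.24*97.6 + 0.0109*(1061+0.444*97.6) = 35.4612 BTU/lb

35.4612 BTU/lb


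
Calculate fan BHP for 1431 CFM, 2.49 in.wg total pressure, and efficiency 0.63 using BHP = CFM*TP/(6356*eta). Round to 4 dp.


BHP = 1431 * 2.49 / (6356 * 0.63) = 0.8898 hp

0.8898 hp


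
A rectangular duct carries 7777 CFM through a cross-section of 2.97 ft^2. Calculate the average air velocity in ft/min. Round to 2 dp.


V = 7777 / 2.97 = 2618.52 ft/min

2618.52 ft/min


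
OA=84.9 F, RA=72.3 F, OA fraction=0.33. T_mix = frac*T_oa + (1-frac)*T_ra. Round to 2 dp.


T_mix = 0.33*84.9 + 0.67*72.3 = 76.46 F

76.46 F


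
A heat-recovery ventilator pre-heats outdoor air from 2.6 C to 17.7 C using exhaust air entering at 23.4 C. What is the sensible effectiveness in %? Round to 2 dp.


eff = (17.7-2.6)/(23.4-2.6)*100 = 72.60 %

72.60 %


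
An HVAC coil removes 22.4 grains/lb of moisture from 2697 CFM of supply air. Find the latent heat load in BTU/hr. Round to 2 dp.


Q = 0.68 * 2697 * 22.4 = 41080.70 BTU/hr

41080.70 BTU/hr


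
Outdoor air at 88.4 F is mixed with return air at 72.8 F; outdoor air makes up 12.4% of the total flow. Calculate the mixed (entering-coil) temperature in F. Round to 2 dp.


T_mix = 72.8 + (12.4/100)*(88.4-72.8) = 74.73 F

74.73 F


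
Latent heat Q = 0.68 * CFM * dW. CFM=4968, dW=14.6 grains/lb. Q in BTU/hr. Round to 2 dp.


Q = 0.68 * 4968 * 14.6 = 49322.30 BTU/hr

49322.30 BTU/hr


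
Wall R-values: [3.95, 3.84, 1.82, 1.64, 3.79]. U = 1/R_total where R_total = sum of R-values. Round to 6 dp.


R_total = 3.95 + 3.84 + 1.82 + 1.64 + 3.79 = 15.04
U = 1/15.04 = 0.066489

0.066489


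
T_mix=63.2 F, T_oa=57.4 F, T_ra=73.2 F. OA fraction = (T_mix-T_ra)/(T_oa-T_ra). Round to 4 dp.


frac = (63.2 - 73.2) / (57.4 - 73.2) = 0.6329

0.6329


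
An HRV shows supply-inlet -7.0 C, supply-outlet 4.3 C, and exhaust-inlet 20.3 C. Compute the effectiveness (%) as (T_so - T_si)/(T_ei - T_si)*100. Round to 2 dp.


eff = (4.3-(-7.0))/(20.3-(-7.0))*100 = 41.39 %

41.39 %


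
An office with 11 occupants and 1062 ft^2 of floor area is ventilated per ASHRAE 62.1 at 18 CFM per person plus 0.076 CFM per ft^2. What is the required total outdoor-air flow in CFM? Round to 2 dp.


Total = 11*18 + 1062*0.076 = 278.71 CFM

278.71 CFM


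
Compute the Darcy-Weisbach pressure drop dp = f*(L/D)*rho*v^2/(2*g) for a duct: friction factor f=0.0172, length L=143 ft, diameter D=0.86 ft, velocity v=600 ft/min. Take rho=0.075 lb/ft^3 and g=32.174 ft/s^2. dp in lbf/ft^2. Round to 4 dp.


v_fps = 600/60 = 10.0 ft/s
dp = 0.0172*(143/0.86)*0.075*10.0^2/(2*32.174) = 0.3333 lbf/ft^2

0.3333 lbf/ft^2


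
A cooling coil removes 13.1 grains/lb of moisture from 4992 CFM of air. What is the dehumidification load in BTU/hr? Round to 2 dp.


Q = 0.68 * 4992 * 13.1 = 44468.74 BTU/hr

44468.74 BTU/hr


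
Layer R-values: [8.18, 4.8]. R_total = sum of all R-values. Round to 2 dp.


R_total = 8.18 + 4.8 = 12.98

12.98


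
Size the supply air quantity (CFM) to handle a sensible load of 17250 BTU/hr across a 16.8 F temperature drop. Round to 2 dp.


CFM = 17250 / (1.08 * 16.8) = 950.73

950.73 CFM


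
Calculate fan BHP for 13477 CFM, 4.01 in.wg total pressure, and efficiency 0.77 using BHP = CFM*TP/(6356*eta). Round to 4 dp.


BHP = 13477 * 4.01 / (6356 * 0.77) = 11.0424 hp

11.0424 hp


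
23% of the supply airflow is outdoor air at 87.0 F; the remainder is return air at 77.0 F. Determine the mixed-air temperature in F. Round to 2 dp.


T_mix = 0.23*87.0 + 0.77*77.0 = 79.30 F

79.30 F


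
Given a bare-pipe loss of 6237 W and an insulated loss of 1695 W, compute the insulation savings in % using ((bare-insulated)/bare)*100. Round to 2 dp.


Savings = ((6237-1695)/6237)*100 = 72.82 %

72.82 %


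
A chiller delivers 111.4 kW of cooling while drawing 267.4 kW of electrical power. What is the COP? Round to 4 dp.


COP = 111.4 / 267.4 = 0.4166

0.4166
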